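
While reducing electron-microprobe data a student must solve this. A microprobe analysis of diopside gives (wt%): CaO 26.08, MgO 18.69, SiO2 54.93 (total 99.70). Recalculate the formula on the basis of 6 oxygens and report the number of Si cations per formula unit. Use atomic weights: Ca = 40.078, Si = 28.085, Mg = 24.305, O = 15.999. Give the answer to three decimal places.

CaO: 26.08/56.077 = 0.46507 mol → 0.46507 mol Ca, 0.46507 mol O.
MgO: 18.69/40.304 = 0.46373 mol → 0.46373 mol Mg, 0.46373 mol O.
SiO2: 54.93/60.083 = 0.91424 mol → 0.91424 mol Si, 1.82848 mol O.
Total oxygen = 2.75728 mol. Normalization factor = 6/2.75728 = 2.17606.
Si per 6 O = 0.91424 × 2.17606 = 1.989.

1.989 Si apfu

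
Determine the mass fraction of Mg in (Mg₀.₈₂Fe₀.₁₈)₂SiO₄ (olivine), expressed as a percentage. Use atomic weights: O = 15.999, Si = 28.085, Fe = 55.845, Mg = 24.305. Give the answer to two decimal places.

Formula mass = 1.64·24.305 + 0.36·55.845 + 1·28.085 + 4·15.999 = 152.045 g/mol, of which 39.860 g is Mg.
So Mg makes up 39.860/152.045 = 0.2622 of the mass, i.e. 26.22%.

26.22 mass %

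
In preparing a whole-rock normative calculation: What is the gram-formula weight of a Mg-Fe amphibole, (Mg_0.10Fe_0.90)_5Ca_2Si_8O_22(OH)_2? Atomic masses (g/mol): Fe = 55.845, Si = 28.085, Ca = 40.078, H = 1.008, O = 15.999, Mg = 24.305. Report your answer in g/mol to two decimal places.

954.28 g/mol

Mg: 0.50 × 24.305 = 12.1525
Fe: 4.50 × 55.845 = 251.3025
Ca: 2 × 40.078 = 80.1560
Si: 8 × 28.085 = 224.6800
O: 24 × 15.999 = 383.9760
H: 2 × 1.008 = 2.0160
Summing the contributions gives the formula mass.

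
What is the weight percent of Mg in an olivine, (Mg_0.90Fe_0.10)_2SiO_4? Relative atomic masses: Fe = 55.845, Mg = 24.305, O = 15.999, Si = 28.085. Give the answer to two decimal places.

29.76 weight percent

Molar mass of (Mg_0.90Fe_0.10)_2SiO_4: 1.80·24.305 + 0.20·55.845 + 1·28.085 + 4·15.999 = 146.999 g/mol.
Mass of Mg per formula unit: 1.80 × 24.305 = 43.749 g.
Weight fraction Mg = 43.749 / 146.999 = 0.2976.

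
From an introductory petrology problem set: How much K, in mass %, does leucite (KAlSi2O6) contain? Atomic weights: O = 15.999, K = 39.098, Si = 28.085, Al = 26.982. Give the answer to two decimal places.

M(KAlSi2O6) = 218.244 g/mol.
K contributes 1 × 39.098 = 39.098 g per mole.
39.098/218.244 = 0.1791 → 17.91%.

17.91 mass %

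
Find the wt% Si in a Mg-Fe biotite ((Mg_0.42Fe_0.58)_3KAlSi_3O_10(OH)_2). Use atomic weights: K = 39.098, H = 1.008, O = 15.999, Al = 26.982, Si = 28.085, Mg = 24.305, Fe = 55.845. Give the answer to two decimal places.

17.85 weight percent

M((Mg_0.42Fe_0.58)_3KAlSi_3O_10(OH)_2) = 472.134 g/mol.
Si contributes 3 × 28.085 = 84.255 g per mole.
84.255/472.134 = 0.1785 → 17.85%.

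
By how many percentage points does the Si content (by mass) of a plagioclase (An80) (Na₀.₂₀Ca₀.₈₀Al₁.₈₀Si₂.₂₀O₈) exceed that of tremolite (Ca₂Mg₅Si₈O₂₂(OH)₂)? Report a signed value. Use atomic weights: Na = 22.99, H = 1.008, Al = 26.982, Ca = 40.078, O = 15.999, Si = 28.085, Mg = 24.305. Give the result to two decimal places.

First mineral: 61.787 g Si in 275.007 g formula = 22.47 wt% Si.
Second mineral: 224.680 g Si in 812.353 g formula = 27.66 wt% Si.
22.47% − 27.66% gives a difference of -5.19 percentage points.

-5.19 percentage points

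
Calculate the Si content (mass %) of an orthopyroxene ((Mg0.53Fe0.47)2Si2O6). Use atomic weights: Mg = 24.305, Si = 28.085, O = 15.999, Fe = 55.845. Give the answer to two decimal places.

Molar mass of (Mg0.53Fe0.47)2Si2O6: 1.06*24.305 + 0.94*55.845 + 2*28.085 + 6*15.999 = 230.422 g/mol.
Mass of Si per formula unit: 2 × 28.085 = 56.170 g.
Weight fraction Si = 56.170 / 230.422 = 0.2438.

24.38 mass %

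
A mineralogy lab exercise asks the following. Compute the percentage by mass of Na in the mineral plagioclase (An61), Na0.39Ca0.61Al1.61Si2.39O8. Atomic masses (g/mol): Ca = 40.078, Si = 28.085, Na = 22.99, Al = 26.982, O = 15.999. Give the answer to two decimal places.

3.30 weight percent

Formula mass = 0.39*22.99 + 0.61*40.078 + 1.61*26.982 + 2.39*28.085 + 8*15.999 = 271.970 g/mol, of which 8.966 g is Na.
So Na makes up 8.966/271.970 = 0.0330 of the mass, i.e. 3.30%.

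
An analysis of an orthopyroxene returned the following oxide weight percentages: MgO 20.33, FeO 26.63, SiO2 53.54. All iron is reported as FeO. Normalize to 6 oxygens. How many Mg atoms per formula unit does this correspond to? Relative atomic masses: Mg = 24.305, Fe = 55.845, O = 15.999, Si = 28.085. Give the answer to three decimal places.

1.139 Mg apfu

MgO: 20.33/40.304 = 0.50442 mol → 0.50442 mol Mg, 0.50442 mol O.
FeO: 26.63/71.844 = 0.37066 mol → 0.37066 mol Fe, 0.37066 mol O.
SiO2: 53.54/60.083 = 0.89110 mol → 0.89110 mol Si, 1.78220 mol O.
Total oxygen = 2.65728 mol. Normalization factor = 6/2.65728 = 2.25795.
Mg per 6 O = 0.50442 × 2.25795 = 1.139.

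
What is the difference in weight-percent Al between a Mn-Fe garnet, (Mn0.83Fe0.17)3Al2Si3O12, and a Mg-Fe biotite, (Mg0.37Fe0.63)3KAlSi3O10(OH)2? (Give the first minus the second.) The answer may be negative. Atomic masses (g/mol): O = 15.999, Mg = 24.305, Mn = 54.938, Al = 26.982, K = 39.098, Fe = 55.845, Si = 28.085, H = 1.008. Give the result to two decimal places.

First mineral: 53.964 g Al in 495.484 g formula = 10.89 wt% Al.
Second mineral: 26.982 g Al in 476.865 g formula = 5.66 wt% Al.
10.89% − 5.66% gives a difference of 5.23 percentage points.

5.23 percentage points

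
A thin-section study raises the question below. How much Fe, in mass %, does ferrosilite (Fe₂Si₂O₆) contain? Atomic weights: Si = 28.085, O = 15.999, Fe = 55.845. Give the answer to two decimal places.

42.33 mass %

M(Fe₂Si₂O₆) = 263.854 g/mol.
Fe contributes 2 × 55.845 = 111.690 g per mole.
111.690/263.854 = 0.4233 → 42.33%.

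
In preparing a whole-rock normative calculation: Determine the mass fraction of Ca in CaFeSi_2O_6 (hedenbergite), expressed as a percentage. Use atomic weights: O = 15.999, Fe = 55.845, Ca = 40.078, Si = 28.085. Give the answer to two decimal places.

16.15 mass %

M(CaFeSi_2O_6) = 248.087 g/mol.
Ca contributes 1 × 40.078 = 40.078 g per mole.
40.078/248.087 = 0.1615 → 16.15%.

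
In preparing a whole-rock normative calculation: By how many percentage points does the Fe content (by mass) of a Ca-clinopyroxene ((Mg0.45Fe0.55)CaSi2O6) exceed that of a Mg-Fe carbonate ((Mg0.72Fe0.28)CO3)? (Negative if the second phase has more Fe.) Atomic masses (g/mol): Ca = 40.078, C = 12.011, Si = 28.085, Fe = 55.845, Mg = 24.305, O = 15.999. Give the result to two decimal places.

-3.66 percentage points

M((Mg0.45Fe0.55)CaSi2O6) = 233.894 g/mol, so wt% Fe = 30.715/233.894 × 100 = 13.13%.
M((Mg0.72Fe0.28)CO3) = 93.144 g/mol, so wt% Fe = 15.637/93.144 × 100 = 16.79%.
13.13 − 16.79 = -3.66 pp.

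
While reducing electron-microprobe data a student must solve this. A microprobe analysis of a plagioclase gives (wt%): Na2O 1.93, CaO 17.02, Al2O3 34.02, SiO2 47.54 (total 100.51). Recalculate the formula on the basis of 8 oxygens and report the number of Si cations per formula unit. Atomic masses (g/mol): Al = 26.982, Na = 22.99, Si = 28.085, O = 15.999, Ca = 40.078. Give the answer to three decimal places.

2.169 Si apfu

Na2O (M=61.979): mol = 0.03114; Na = 0.06228, O = 0.03114.
CaO (M=56.077): mol = 0.30351; Ca = 0.30351, O = 0.30351.
Al2O3 (M=101.961): mol = 0.33366; Al = 0.66732, O = 1.00098.
SiO2 (M=60.083): mol = 0.79124; Si = 0.79124, O = 1.58248.
ΣO = 2.91811; factor = 8/ΣO = 2.74150.
Si apfu = 0.79124 × 2.74150 = 2.169.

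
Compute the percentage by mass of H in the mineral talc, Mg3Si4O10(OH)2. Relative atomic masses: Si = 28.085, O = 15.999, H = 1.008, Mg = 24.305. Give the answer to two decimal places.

M(Mg3Si4O10(OH)2) = 379.259 g/mol.
H contributes 2 × 1.008 = 2.016 g per mole.
2.016/379.259 = 0.0053 → 0.53%.

0.53 weight percent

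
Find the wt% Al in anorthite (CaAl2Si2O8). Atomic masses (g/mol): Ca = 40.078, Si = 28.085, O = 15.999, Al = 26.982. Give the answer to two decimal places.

Formula mass = 1·40.078 + 2·26.982 + 2·28.085 + 8·15.999 = 278.204 g/mol, of which 53.964 g is Al.
So Al makes up 53.964/278.204 = 0.1940 of the mass, i.e. 19.40%.

19.40 mass %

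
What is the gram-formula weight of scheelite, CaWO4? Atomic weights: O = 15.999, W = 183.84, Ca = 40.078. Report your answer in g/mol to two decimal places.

Ca: 1 × 40.078 = 40.0780
W: 1 × 183.84 = 183.8400
O: 4 × 15.999 = 63.9960
Summing the contributions gives the formula mass.

287.91 g/mol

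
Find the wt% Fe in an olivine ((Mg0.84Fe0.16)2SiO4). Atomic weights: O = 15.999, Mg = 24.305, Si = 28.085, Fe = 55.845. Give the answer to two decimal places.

M((Mg0.84Fe0.16)2SiO4) = 150.784 g/mol.
Fe contributes 0.32 × 55.845 = 17.870 g per mole.
17.870/150.784 = 0.1185 → 11.85%.

11.85 mass %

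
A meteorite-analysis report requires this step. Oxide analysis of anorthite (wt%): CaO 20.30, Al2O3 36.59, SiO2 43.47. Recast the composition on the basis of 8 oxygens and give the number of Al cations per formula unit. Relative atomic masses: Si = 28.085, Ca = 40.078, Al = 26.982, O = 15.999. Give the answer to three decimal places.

1.990 Al apfu

CaO: 20.30/56.077 = 0.36200 mol → 0.36200 mol Ca, 0.36200 mol O.
Al2O3: 36.59/101.961 = 0.35886 mol → 0.71772 mol Al, 1.07658 mol O.
SiO2: 43.47/60.083 = 0.72350 mol → 0.72350 mol Si, 1.44700 mol O.
Total oxygen = 2.88558 mol. Normalization factor = 8/2.88558 = 2.77241.
Al per 8 O = 0.71772 × 2.77241 = 1.990.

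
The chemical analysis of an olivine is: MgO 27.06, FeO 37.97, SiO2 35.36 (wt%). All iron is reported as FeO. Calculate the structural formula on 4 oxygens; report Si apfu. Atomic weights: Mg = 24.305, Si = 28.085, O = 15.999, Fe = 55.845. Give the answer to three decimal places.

MgO: 27.06/40.304 = 0.67140 mol → 0.67140 mol Mg, 0.67140 mol O.
FeO: 37.97/71.844 = 0.52851 mol → 0.52851 mol Fe, 0.52851 mol O.
SiO2: 35.36/60.083 = 0.58852 mol → 0.58852 mol Si, 1.17704 mol O.
Total oxygen = 2.37695 mol. Normalization factor = 4/2.37695 = 1.68283.
Si per 4 O = 0.58852 × 1.68283 = 0.990.

0.990 Si apfu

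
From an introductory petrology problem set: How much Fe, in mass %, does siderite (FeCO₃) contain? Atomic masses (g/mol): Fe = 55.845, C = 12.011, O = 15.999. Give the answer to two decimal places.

48.20 mass %

Molar mass of FeCO₃: 1*55.845 + 1*12.011 + 3*15.999 = 115.853 g/mol.
Mass of Fe per formula unit: 1 × 55.845 = 55.845 g.
Weight fraction Fe = 55.845 / 115.853 = 0.4820.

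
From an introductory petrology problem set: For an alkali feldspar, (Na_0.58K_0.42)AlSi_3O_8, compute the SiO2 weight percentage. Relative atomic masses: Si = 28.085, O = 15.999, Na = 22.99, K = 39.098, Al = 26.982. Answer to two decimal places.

M((Na_0.58K_0.42)AlSi_3O_8) = 268.984 g/mol; M(SiO2) = 60.083 g/mol.
Moles SiO2 per formula unit = 3 Si ÷ 1 = 3.0000.
SiO2 fraction = (3.0000 × 60.083) / 268.984 = 180.249/268.984 = 0.6701.

67.01 wt%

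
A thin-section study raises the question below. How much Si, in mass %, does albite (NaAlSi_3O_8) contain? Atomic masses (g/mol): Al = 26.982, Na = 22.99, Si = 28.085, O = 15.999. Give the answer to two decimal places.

Molar mass of NaAlSi_3O_8: 1*22.99 + 1*26.982 + 3*28.085 + 8*15.999 = 262.219 g/mol.
Mass of Si per formula unit: 3 × 28.085 = 84.255 g.
Weight fraction Si = 84.255 / 262.219 = 0.3213.

32.13 mass %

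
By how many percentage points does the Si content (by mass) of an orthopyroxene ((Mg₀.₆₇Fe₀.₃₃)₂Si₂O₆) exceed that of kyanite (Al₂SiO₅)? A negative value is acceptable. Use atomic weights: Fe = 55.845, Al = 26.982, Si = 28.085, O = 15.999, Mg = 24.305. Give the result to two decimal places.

M((Mg₀.₆₇Fe₀.₃₃)₂Si₂O₆) = 221.590 g/mol, so wt% Si = 56.170/221.590 × 100 = 25.35%.
M(Al₂SiO₅) = 162.044 g/mol, so wt% Si = 28.085/162.044 × 100 = 17.33%.
25.35 − 17.33 = 8.02 pp.

8.02 percentage points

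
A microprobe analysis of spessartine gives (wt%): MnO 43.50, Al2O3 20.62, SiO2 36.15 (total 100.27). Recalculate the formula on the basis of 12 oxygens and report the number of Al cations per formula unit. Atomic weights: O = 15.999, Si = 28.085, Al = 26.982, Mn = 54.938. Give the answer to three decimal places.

2.003 Al apfu

MnO: 43.50/70.937 = 0.61322 mol → 0.61322 mol Mn, 0.61322 mol O.
Al2O3: 20.62/101.961 = 0.20223 mol → 0.40446 mol Al, 0.60669 mol O.
SiO2: 36.15/60.083 = 0.60167 mol → 0.60167 mol Si, 1.20334 mol O.
Total oxygen = 2.42325 mol. Normalization factor = 12/2.42325 = 4.95203.
Al per 12 O = 0.40446 × 4.95203 = 2.003.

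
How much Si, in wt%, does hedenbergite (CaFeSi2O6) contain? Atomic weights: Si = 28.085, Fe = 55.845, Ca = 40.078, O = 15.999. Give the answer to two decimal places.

22.64 wt%

M(CaFeSi2O6) = 248.087 g/mol.
Si contributes 2 × 28.085 = 56.170 g per mole.
56.170/248.087 = 0.2264 → 22.64%.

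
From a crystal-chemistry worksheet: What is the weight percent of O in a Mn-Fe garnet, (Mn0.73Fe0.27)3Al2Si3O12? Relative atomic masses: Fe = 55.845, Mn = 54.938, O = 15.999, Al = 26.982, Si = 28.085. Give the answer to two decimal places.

Formula mass = 2.19·54.938 + 0.81·55.845 + 2·26.982 + 3·28.085 + 12·15.999 = 495.756 g/mol, of which 191.988 g is O.
So O makes up 191.988/495.756 = 0.3873 of the mass, i.e. 38.73%.

38.73 weight percent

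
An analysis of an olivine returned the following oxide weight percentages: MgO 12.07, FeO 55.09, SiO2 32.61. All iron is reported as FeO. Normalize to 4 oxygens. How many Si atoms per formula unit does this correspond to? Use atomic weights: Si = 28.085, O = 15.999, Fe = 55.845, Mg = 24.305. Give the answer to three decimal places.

1.009 Si apfu

12.07 wt% MgO ÷ 40.304 g/mol = 0.29947 mol, giving 0.29947 Mg and 0.29947 O.
55.09 wt% FeO ÷ 71.844 g/mol = 0.76680 mol, giving 0.76680 Fe and 0.76680 O.
32.61 wt% SiO2 ÷ 60.083 g/mol = 0.54275 mol, giving 0.54275 Si and 1.08550 O.
Oxygen sums to 2.15177; scaling by 4/2.15177 = 1.85893 puts the formula on 4 O.
Si: 0.54275 × 1.85893 = 1.009 atoms per formula unit.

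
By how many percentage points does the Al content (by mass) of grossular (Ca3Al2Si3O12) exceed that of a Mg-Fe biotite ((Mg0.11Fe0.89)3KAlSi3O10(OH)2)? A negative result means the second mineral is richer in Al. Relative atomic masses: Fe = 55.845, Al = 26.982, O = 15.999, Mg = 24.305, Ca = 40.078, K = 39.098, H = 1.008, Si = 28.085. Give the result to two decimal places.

Al in Ca3Al2Si3O12: molar mass 450.441 g/mol; 2×26.982 = 53.964 g → 11.98 wt%.
Al in (Mg0.11Fe0.89)3KAlSi3O10(OH)2: molar mass 501.466 g/mol; 1×26.982 = 26.982 g → 5.38 wt%.
Difference = 11.98 − 5.38 = 6.60 percentage points.

6.60 percentage points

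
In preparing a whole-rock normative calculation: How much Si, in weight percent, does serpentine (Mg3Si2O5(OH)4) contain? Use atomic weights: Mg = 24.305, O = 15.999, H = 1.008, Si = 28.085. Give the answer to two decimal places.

Formula mass = 3·24.305 + 2·28.085 + 9·15.999 + 4·1.008 = 277.108 g/mol, of which 56.170 g is Si.
So Si makes up 56.170/277.108 = 0.2027 of the mass, i.e. 20.27%.

20.27 weight percent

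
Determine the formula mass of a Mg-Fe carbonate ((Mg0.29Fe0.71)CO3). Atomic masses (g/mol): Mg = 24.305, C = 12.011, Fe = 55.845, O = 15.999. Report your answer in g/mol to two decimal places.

M = 0.29·24.305 + 0.71·55.845 + 1·12.011 + 3·15.999

106.71 g/mol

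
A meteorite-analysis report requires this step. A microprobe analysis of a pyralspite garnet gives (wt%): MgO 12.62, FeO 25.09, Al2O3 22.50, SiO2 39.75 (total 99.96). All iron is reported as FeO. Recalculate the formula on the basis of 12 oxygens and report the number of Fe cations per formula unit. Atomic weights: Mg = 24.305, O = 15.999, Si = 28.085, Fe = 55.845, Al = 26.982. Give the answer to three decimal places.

12.62 wt% MgO ÷ 40.304 g/mol = 0.31312 mol, giving 0.31312 Mg and 0.31312 O.
25.09 wt% FeO ÷ 71.844 g/mol = 0.34923 mol, giving 0.34923 Fe and 0.34923 O.
22.50 wt% Al2O3 ÷ 101.961 g/mol = 0.22067 mol, giving 0.44134 Al and 0.66201 O.
39.75 wt% SiO2 ÷ 60.083 g/mol = 0.66158 mol, giving 0.66158 Si and 1.32316 O.
Oxygen sums to 2.64752; scaling by 12/2.64752 = 4.53254 puts the formula on 12 O.
Fe: 0.34923 × 4.53254 = 1.583 atoms per formula unit.

1.583 Fe apfu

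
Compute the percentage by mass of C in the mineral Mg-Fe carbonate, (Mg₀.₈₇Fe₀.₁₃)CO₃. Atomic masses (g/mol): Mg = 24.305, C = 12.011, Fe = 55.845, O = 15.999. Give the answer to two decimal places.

13.59 mass %

Formula mass = 0.87×24.305 + 0.13×55.845 + 1×12.011 + 3×15.999 = 88.413 g/mol, of which 12.011 g is C.
So C makes up 12.011/88.413 = 0.1359 of the mass, i.e. 13.59%.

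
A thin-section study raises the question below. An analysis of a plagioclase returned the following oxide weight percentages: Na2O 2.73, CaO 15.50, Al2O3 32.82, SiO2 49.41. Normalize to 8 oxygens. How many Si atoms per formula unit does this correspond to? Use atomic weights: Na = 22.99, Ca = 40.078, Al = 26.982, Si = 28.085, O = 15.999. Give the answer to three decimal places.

Na2O: 2.73/61.979 = 0.04405 mol → 0.08810 mol Na, 0.04405 mol O.
CaO: 15.50/56.077 = 0.27641 mol → 0.27641 mol Ca, 0.27641 mol O.
Al2O3: 32.82/101.961 = 0.32189 mol → 0.64378 mol Al, 0.96567 mol O.
SiO2: 49.41/60.083 = 0.82236 mol → 0.82236 mol Si, 1.64472 mol O.
Total oxygen = 2.93085 mol. Normalization factor = 8/2.93085 = 2.72958.
Si per 8 O = 0.82236 × 2.72958 = 2.245.

2.245 Si apfu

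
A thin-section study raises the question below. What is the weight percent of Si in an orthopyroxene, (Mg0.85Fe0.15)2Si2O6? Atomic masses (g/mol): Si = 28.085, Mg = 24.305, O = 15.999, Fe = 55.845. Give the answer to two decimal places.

26.72 weight percent

Formula mass = 1.70·24.305 + 0.30·55.845 + 2·28.085 + 6·15.999 = 210.236 g/mol, of which 56.170 g is Si.
So Si makes up 56.170/210.236 = 0.2672 of the mass, i.e. 26.72%.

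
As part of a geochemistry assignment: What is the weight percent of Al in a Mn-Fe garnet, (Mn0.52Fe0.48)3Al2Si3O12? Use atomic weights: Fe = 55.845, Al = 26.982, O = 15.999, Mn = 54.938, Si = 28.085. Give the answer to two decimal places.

10.87 wt%

Molar mass of (Mn0.52Fe0.48)3Al2Si3O12: 1.56*54.938 + 1.44*55.845 + 2*26.982 + 3*28.085 + 12*15.999 = 496.327 g/mol.
Mass of Al per formula unit: 2 × 26.982 = 53.964 g.
Weight fraction Al = 53.964 / 496.327 = 0.1087.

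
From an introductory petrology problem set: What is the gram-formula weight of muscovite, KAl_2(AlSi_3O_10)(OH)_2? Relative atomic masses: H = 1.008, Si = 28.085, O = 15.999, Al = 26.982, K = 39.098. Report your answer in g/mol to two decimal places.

398.30 g/mol

K: 1 × 39.098 = 39.0980
Al: 3 × 26.982 = 80.9460
Si: 3 × 28.085 = 84.2550
O: 12 × 15.999 = 191.9880
H: 2 × 1.008 = 2.0160
Summing the contributions gives the formula mass.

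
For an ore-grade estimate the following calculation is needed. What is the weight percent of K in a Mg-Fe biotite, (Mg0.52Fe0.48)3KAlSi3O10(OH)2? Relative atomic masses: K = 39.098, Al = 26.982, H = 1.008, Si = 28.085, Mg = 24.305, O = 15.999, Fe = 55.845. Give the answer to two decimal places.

M((Mg0.52Fe0.48)3KAlSi3O10(OH)2) = 462.672 g/mol.
K contributes 1 × 39.098 = 39.098 g per mole.
39.098/462.672 = 0.0845 → 8.45%.

8.45 weight percent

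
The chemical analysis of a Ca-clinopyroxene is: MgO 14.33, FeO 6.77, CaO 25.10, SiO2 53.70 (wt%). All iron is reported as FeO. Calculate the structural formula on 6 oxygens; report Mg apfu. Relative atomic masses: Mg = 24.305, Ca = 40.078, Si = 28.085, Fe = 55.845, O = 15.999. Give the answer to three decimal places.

MgO (M=40.304): mol = 0.35555; Mg = 0.35555, O = 0.35555.
FeO (M=71.844): mol = 0.09423; Fe = 0.09423, O = 0.09423.
CaO (M=56.077): mol = 0.44760; Ca = 0.44760, O = 0.44760.
SiO2 (M=60.083): mol = 0.89376; Si = 0.89376, O = 1.78752.
ΣO = 2.68490; factor = 6/ΣO = 2.23472.
Mg apfu = 0.35555 × 2.23472 = 0.795.

0.795 Mg apfu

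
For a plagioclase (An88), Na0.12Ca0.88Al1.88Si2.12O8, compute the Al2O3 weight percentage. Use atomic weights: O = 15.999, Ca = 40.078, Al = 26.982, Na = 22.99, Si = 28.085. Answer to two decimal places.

34.69 wt%

Molar mass of Na0.12Ca0.88Al1.88Si2.12O8 = 0.12*22.99 + 0.88*40.078 + 1.88*26.982 + 2.12*28.085 + 8*15.999 = 276.286 g/mol.
Each formula unit contains 1.88 Al, equivalent to 1.88/2 = 0.9400 mol Al2O3.
M(Al2O3) = 2×26.982 + 3×15.999 = 101.961 g/mol.
Mass of Al2O3 per formula unit = 0.9400 × 101.961 = 95.843 g.
Al2O3 wt% = 95.843 / 276.286 × 100 = 34.69%.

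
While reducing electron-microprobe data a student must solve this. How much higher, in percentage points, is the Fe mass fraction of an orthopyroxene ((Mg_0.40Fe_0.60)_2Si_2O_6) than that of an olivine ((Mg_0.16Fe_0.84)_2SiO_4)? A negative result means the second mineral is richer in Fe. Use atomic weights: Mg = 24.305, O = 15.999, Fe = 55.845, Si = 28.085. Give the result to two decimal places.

M((Mg_0.40Fe_0.60)_2Si_2O_6) = 238.622 g/mol, so wt% Fe = 67.014/238.622 × 100 = 28.08%.
M((Mg_0.16Fe_0.84)_2SiO_4) = 193.678 g/mol, so wt% Fe = 93.820/193.678 × 100 = 48.44%.
28.08 − 48.44 = -20.36 pp.

-20.36 percentage points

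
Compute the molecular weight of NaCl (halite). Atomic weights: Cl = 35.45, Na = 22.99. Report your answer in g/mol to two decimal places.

58.44 g/mol

Na: 1 × 22.99 = 22.9900
Cl: 1 × 35.45 = 35.4500
Summing the contributions gives the formula mass.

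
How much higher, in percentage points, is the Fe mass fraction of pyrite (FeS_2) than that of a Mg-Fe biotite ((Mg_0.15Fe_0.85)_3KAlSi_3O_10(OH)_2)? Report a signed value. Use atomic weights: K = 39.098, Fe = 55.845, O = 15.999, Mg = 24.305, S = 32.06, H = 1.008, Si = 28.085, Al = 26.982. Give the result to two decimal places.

Fe in FeS_2: molar mass 119.965 g/mol; 1×55.845 = 55.845 g → 46.55 wt%.
Fe in (Mg_0.15Fe_0.85)_3KAlSi_3O_10(OH)_2: molar mass 497.681 g/mol; 2.55×55.845 = 142.405 g → 28.61 wt%.
Difference = 46.55 − 28.61 = 17.94 percentage points.

17.94 percentage points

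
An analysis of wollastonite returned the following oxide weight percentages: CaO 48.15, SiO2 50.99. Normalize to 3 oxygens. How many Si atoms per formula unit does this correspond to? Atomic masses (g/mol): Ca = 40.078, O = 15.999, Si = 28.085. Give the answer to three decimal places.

0.996 Si apfu

48.15 wt% CaO ÷ 56.077 g/mol = 0.85864 mol, giving 0.85864 Ca and 0.85864 O.
50.99 wt% SiO2 ÷ 60.083 g/mol = 0.84866 mol, giving 0.84866 Si and 1.69732 O.
Oxygen sums to 2.55596; scaling by 3/2.55596 = 1.17373 puts the formula on 3 O.
Si: 0.84866 × 1.17373 = 0.996 atoms per formula unit.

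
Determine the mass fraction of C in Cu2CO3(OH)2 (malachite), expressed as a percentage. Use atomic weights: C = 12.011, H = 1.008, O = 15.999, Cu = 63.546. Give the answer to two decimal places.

Formula mass = 2·63.546 + 1·12.011 + 5·15.999 + 2·1.008 = 221.114 g/mol, of which 12.011 g is C.
So C makes up 12.011/221.114 = 0.0543 of the mass, i.e. 5.43%.

5.43 wt%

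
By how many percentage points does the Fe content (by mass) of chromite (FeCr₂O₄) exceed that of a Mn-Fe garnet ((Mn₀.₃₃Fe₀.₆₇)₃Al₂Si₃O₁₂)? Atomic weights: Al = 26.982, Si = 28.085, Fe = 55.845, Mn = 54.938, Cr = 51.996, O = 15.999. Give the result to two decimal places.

2.36 percentage points

Fe in FeCr₂O₄: molar mass 223.833 g/mol; 1×55.845 = 55.845 g → 24.95 wt%.
Fe in (Mn₀.₃₃Fe₀.₆₇)₃Al₂Si₃O₁₂: molar mass 496.844 g/mol; 2.01×55.845 = 112.248 g → 22.59 wt%.
Difference = 24.95 − 22.59 = 2.36 percentage points.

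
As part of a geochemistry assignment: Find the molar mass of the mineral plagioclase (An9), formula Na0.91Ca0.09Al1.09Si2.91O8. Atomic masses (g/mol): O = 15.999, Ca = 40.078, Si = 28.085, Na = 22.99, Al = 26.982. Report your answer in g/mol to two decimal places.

263.66 g/mol

M = 0.91·22.99 + 0.09·40.078 + 1.09·26.982 + 2.91·28.085 + 8·15.999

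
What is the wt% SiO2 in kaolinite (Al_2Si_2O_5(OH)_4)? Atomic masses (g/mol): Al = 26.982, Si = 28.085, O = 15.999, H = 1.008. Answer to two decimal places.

Molar mass of Al_2Si_2O_5(OH)_4 = 2×26.982 + 2×28.085 + 9×15.999 + 4×1.008 = 258.157 g/mol.
Each formula unit contains 2 Si, equivalent to 2/1 = 2.0000 mol SiO2.
M(SiO2) = 1×28.085 + 2×15.999 = 60.083 g/mol.
Mass of SiO2 per formula unit = 2.0000 × 60.083 = 120.166 g.
SiO2 wt% = 120.166 / 258.157 × 100 = 46.55%.

46.55 wt%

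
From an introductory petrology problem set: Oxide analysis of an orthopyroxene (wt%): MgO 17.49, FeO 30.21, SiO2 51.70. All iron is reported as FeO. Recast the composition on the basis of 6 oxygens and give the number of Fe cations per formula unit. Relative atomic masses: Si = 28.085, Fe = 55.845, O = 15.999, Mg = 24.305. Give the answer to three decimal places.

0.980 Fe apfu

MgO (M=40.304): mol = 0.43395; Mg = 0.43395, O = 0.43395.
FeO (M=71.844): mol = 0.42049; Fe = 0.42049, O = 0.42049.
SiO2 (M=60.083): mol = 0.86048; Si = 0.86048, O = 1.72096.
ΣO = 2.57540; factor = 6/ΣO = 2.32974.
Fe apfu = 0.42049 × 2.32974 = 0.980.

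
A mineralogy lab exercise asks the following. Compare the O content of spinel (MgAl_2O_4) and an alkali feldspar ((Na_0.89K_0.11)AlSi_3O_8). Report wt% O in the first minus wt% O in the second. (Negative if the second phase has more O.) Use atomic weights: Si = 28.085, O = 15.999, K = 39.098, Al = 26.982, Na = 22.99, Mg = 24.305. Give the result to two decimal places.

M(MgAl_2O_4) = 142.265 g/mol, so wt% O = 63.996/142.265 × 100 = 44.98%.
M((Na_0.89K_0.11)AlSi_3O_8) = 263.991 g/mol, so wt% O = 127.992/263.991 × 100 = 48.48%.
44.98 − 48.48 = -3.50 pp.

-3.50 percentage points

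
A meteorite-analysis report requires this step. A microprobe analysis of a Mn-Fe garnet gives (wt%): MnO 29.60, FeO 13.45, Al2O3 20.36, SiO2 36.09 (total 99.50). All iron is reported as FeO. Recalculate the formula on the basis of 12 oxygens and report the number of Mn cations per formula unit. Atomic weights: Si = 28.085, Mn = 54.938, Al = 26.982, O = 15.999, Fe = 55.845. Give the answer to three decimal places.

2.082 Mn apfu

29.60 wt% MnO ÷ 70.937 g/mol = 0.41727 mol, giving 0.41727 Mn and 0.41727 O.
13.45 wt% FeO ÷ 71.844 g/mol = 0.18721 mol, giving 0.18721 Fe and 0.18721 O.
20.36 wt% Al2O3 ÷ 101.961 g/mol = 0.19968 mol, giving 0.39936 Al and 0.59904 O.
36.09 wt% SiO2 ÷ 60.083 g/mol = 0.60067 mol, giving 0.60067 Si and 1.20134 O.
Oxygen sums to 2.40486; scaling by 12/2.40486 = 4.98990 puts the formula on 12 O.
Mn: 0.41727 × 4.98990 = 2.082 atoms per formula unit.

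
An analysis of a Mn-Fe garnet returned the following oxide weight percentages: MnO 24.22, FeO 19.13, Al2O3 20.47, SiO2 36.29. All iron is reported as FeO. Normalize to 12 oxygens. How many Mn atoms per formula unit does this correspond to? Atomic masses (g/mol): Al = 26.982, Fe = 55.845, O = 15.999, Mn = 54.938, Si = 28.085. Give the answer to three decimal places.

24.22 wt% MnO ÷ 70.937 g/mol = 0.34143 mol, giving 0.34143 Mn and 0.34143 O.
19.13 wt% FeO ÷ 71.844 g/mol = 0.26627 mol, giving 0.26627 Fe and 0.26627 O.
20.47 wt% Al2O3 ÷ 101.961 g/mol = 0.20076 mol, giving 0.40152 Al and 0.60228 O.
36.29 wt% SiO2 ÷ 60.083 g/mol = 0.60400 mol, giving 0.60400 Si and 1.20800 O.
Oxygen sums to 2.41798; scaling by 12/2.41798 = 4.96282 puts the formula on 12 O.
Mn: 0.34143 × 4.96282 = 1.694 atoms per formula unit.

1.694 Mn apfu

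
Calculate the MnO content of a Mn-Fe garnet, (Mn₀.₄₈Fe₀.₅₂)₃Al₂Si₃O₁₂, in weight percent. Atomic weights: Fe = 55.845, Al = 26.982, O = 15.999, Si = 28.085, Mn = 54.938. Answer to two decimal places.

20.58 wt%

Formula mass = 496.436 g/mol.
1.44 Mn → 1.4400 mol MnO per formula unit; M(MnO) = 70.937, so MnO mass = 102.149 g.
102.149/496.436 × 100 = 20.58 wt%.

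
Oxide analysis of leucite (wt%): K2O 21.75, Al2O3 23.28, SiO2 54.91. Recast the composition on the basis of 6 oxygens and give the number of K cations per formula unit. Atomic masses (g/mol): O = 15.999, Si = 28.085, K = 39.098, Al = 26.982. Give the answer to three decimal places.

1.010 K apfu

21.75 wt% K2O ÷ 94.195 g/mol = 0.23090 mol, giving 0.46180 K and 0.23090 O.
23.28 wt% Al2O3 ÷ 101.961 g/mol = 0.22832 mol, giving 0.45664 Al and 0.68496 O.
54.91 wt% SiO2 ÷ 60.083 g/mol = 0.91390 mol, giving 0.91390 Si and 1.82780 O.
Oxygen sums to 2.74366; scaling by 6/2.74366 = 2.18686 puts the formula on 6 O.
K: 0.46180 × 2.18686 = 1.010 atoms per formula unit.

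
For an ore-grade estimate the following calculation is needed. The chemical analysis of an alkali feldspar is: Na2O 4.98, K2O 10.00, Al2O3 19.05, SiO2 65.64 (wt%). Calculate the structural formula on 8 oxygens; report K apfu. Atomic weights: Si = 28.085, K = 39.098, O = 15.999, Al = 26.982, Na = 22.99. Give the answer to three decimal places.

Na2O (M=61.979): mol = 0.08035; Na = 0.16070, O = 0.08035.
K2O (M=94.195): mol = 0.10616; K = 0.21232, O = 0.10616.
Al2O3 (M=101.961): mol = 0.18684; Al = 0.37368, O = 0.56052.
SiO2 (M=60.083): mol = 1.09249; Si = 1.09249, O = 2.18498.
ΣO = 2.93201; factor = 8/ΣO = 2.72850.
K apfu = 0.21232 × 2.72850 = 0.579.

0.579 K apfu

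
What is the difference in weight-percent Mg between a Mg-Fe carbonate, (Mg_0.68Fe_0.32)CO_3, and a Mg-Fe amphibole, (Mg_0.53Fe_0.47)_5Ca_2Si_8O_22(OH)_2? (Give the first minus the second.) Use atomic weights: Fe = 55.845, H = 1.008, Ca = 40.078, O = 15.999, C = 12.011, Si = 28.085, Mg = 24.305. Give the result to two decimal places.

10.24 percentage points

Mg in (Mg_0.68Fe_0.32)CO_3: molar mass 94.406 g/mol; 0.68×24.305 = 16.527 g → 17.51 wt%.
Mg in (Mg_0.53Fe_0.47)_5Ca_2Si_8O_22(OH)_2: molar mass 886.472 g/mol; 2.65×24.305 = 64.408 g → 7.27 wt%.
Difference = 17.51 − 7.27 = 10.24 percentage points.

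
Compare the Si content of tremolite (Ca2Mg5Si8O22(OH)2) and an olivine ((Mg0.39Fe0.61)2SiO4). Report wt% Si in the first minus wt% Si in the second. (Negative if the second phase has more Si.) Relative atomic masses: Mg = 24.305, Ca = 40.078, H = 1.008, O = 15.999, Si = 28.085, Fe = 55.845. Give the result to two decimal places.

11.98 percentage points

M(Ca2Mg5Si8O22(OH)2) = 812.353 g/mol, so wt% Si = 224.680/812.353 × 100 = 27.66%.
M((Mg0.39Fe0.61)2SiO4) = 179.170 g/mol, so wt% Si = 28.085/179.170 × 100 = 15.68%.
27.66 − 15.68 = 11.98 pp.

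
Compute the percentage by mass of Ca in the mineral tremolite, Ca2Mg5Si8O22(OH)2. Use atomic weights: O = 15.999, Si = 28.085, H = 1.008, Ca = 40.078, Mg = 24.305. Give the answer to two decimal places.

Formula mass = 2·40.078 + 5·24.305 + 8·28.085 + 24·15.999 + 2·1.008 = 812.353 g/mol, of which 80.156 g is Ca.
So Ca makes up 80.156/812.353 = 0.0987 of the mass, i.e. 9.87%.

9.87 wt%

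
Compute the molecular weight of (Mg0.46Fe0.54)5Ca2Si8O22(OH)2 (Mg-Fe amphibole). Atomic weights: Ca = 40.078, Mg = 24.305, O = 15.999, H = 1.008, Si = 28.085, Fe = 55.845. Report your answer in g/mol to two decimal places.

The formula mass is the sum 2.30(24.305) + 2.70(55.845) + 2(40.078) + 8(28.085) + 24(15.999) + 2(1.008).

897.51 g/mol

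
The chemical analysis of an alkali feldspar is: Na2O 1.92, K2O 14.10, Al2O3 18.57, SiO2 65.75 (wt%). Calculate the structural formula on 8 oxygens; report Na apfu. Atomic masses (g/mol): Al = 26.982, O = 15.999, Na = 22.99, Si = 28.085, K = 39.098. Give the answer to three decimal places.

1.92 wt% Na2O ÷ 61.979 g/mol = 0.03098 mol, giving 0.06196 Na and 0.03098 O.
14.10 wt% K2O ÷ 94.195 g/mol = 0.14969 mol, giving 0.29938 K and 0.14969 O.
18.57 wt% Al2O3 ÷ 101.961 g/mol = 0.18213 mol, giving 0.36426 Al and 0.54639 O.
65.75 wt% SiO2 ÷ 60.083 g/mol = 1.09432 mol, giving 1.09432 Si and 2.18864 O.
Oxygen sums to 2.91570; scaling by 8/2.91570 = 2.74377 puts the formula on 8 O.
Na: 0.06196 × 2.74377 = 0.170 atoms per formula unit.

0.170 Na apfu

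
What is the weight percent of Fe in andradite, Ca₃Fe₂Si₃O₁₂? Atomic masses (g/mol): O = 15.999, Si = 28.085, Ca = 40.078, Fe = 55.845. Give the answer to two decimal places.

Molar mass of Ca₃Fe₂Si₃O₁₂: 3·40.078 + 2·55.845 + 3·28.085 + 12·15.999 = 508.167 g/mol.
Mass of Fe per formula unit: 2 × 55.845 = 111.690 g.
Weight fraction Fe = 111.690 / 508.167 = 0.2198.

21.98 wt%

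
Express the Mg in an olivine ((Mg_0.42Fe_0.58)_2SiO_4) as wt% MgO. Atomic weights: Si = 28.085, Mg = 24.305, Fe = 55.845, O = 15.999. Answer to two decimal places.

Formula mass = 177.277 g/mol.
0.84 Mg → 0.8400 mol MgO per formula unit; M(MgO) = 40.304, so MgO mass = 33.855 g.
33.855/177.277 × 100 = 19.10 wt%.

19.10 wt%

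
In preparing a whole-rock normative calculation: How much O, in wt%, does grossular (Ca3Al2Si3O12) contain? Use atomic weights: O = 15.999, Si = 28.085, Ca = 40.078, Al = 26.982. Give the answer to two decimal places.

Molar mass of Ca3Al2Si3O12: 3×40.078 + 2×26.982 + 3×28.085 + 12×15.999 = 450.441 g/mol.
Mass of O per formula unit: 12 × 15.999 = 191.988 g.
Weight fraction O = 191.988 / 450.441 = 0.4262.

42.62 wt%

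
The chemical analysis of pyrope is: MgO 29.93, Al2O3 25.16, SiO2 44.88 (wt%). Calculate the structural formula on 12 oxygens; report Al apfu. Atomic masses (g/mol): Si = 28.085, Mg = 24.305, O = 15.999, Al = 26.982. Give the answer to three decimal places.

29.93 wt% MgO ÷ 40.304 g/mol = 0.74261 mol, giving 0.74261 Mg and 0.74261 O.
25.16 wt% Al2O3 ÷ 101.961 g/mol = 0.24676 mol, giving 0.49352 Al and 0.74028 O.
44.88 wt% SiO2 ÷ 60.083 g/mol = 0.74697 mol, giving 0.74697 Si and 1.49394 O.
Oxygen sums to 2.97683; scaling by 12/2.97683 = 4.03113 puts the formula on 12 O.
Al: 0.49352 × 4.03113 = 1.989 atoms per formula unit.

1.989 Al apfu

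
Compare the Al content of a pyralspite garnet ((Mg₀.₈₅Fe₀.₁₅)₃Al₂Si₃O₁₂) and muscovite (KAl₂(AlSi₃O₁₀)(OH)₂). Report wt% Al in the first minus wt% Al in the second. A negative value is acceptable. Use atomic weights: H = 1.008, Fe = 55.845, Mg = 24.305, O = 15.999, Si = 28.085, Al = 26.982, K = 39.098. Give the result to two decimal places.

M((Mg₀.₈₅Fe₀.₁₅)₃Al₂Si₃O₁₂) = 417.315 g/mol, so wt% Al = 53.964/417.315 × 100 = 12.93%.
M(KAl₂(AlSi₃O₁₀)(OH)₂) = 398.303 g/mol, so wt% Al = 80.946/398.303 × 100 = 20.32%.
12.93 − 20.32 = -7.39 pp.

-7.39 percentage points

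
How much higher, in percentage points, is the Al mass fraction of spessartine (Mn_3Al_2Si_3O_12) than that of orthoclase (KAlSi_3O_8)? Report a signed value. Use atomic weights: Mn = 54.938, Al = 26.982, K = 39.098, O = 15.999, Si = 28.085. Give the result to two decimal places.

First mineral: 53.964 g Al in 495.021 g formula = 10.90 wt% Al.
Second mineral: 26.982 g Al in 278.327 g formula = 9.69 wt% Al.
10.90% − 9.69% gives a difference of 1.21 percentage points.

1.21 percentage points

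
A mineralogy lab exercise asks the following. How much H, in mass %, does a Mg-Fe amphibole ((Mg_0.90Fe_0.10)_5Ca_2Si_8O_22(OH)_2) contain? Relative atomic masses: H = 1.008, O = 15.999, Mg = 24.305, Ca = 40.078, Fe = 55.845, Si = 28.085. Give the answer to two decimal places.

0.24 mass %

M((Mg_0.90Fe_0.10)_5Ca_2Si_8O_22(OH)_2) = 828.123 g/mol.
H contributes 2 × 1.008 = 2.016 g per mole.
2.016/828.123 = 0.0024 → 0.24%.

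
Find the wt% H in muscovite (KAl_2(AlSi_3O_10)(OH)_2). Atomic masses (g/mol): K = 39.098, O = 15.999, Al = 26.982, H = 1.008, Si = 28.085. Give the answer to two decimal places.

0.51 weight percent

Molar mass of KAl_2(AlSi_3O_10)(OH)_2: 1*39.098 + 3*26.982 + 3*28.085 + 12*15.999 + 2*1.008 = 398.303 g/mol.
Mass of H per formula unit: 2 × 1.008 = 2.016 g.
Weight fraction H = 2.016 / 398.303 = 0.0051.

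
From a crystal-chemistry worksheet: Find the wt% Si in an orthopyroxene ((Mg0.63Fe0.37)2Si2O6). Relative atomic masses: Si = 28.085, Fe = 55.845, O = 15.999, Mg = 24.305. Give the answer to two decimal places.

25.06 weight percent

M((Mg0.63Fe0.37)2Si2O6) = 224.114 g/mol.
Si contributes 2 × 28.085 = 56.170 g per mole.
56.170/224.114 = 0.2506 → 25.06%.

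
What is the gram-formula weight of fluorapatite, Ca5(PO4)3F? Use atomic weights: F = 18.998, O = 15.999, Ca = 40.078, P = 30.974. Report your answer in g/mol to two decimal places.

M = 5×40.078 + 3×30.974 + 12×15.999 + 1×18.998

504.30 g/mol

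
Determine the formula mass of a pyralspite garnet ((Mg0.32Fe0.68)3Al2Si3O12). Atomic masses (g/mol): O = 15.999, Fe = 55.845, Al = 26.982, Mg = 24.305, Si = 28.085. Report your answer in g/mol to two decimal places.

467.46 g/mol

M = 0.96×24.305 + 2.04×55.845 + 2×26.982 + 3×28.085 + 12×15.999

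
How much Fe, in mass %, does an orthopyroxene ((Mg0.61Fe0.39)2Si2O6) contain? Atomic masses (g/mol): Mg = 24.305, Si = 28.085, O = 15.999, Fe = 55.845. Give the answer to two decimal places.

19.33 mass %

Formula mass = 1.22*24.305 + 0.78*55.845 + 2*28.085 + 6*15.999 = 225.375 g/mol, of which 43.559 g is Fe.
So Fe makes up 43.559/225.375 = 0.1933 of the mass, i.e. 19.33%.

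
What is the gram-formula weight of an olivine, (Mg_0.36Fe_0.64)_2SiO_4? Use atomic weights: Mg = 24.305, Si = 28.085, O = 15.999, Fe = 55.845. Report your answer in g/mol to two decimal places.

The formula mass is the sum 0.72×24.305 + 1.28×55.845 + 1×28.085 + 4×15.999.

181.06 g/mol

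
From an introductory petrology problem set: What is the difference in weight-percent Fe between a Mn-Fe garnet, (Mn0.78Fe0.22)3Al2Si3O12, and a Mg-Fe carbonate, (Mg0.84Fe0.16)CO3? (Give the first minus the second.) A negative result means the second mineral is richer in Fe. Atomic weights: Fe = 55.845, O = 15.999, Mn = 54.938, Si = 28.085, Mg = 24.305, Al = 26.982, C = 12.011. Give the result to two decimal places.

Fe in (Mn0.78Fe0.22)3Al2Si3O12: molar mass 495.620 g/mol; 0.66×55.845 = 36.858 g → 7.44 wt%.
Fe in (Mg0.84Fe0.16)CO3: molar mass 89.359 g/mol; 0.16×55.845 = 8.935 g → 10.00 wt%.
Difference = 7.44 − 10.00 = -2.56 percentage points.

-2.56 percentage points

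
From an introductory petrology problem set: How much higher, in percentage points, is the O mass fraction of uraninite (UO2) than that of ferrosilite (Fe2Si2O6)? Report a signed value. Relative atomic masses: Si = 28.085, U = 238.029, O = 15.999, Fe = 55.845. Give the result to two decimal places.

-24.53 percentage points

M(UO2) = 270.027 g/mol, so wt% O = 31.998/270.027 × 100 = 11.85%.
M(Fe2Si2O6) = 263.854 g/mol, so wt% O = 95.994/263.854 × 100 = 36.38%.
11.85 − 36.38 = -24.53 pp.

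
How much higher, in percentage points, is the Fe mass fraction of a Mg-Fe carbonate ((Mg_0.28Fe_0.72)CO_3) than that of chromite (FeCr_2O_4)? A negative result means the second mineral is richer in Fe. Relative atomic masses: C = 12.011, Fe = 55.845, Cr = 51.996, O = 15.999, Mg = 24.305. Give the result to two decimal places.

Fe in (Mg_0.28Fe_0.72)CO_3: molar mass 107.022 g/mol; 0.72×55.845 = 40.208 g → 37.57 wt%.
Fe in FeCr_2O_4: molar mass 223.833 g/mol; 1×55.845 = 55.845 g → 24.95 wt%.
Difference = 37.57 − 24.95 = 12.62 percentage points.

12.62 percentage points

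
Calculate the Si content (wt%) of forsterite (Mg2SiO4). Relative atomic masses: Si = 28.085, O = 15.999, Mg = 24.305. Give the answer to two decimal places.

Formula mass = 2×24.305 + 1×28.085 + 4×15.999 = 140.691 g/mol, of which 28.085 g is Si.
So Si makes up 28.085/140.691 = 0.1996 of the mass, i.e. 19.96%.

19.96 wt%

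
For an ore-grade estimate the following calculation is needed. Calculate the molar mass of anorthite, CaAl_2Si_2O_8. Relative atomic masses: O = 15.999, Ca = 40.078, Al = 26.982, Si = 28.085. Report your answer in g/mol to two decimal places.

278.20 g/mol

The formula mass is the sum 1*40.078 + 2*26.982 + 2*28.085 + 8*15.999.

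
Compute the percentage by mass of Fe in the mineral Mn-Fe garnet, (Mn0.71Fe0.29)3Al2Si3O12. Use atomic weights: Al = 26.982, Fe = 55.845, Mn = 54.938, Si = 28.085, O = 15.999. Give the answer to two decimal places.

M((Mn0.71Fe0.29)3Al2Si3O12) = 495.810 g/mol.
Fe contributes 0.87 × 55.845 = 48.585 g per mole.
48.585/495.810 = 0.0980 → 9.80%.

9.80 mass %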